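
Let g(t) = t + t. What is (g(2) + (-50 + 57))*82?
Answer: 902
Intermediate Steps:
g(t) = 2*t
(g(2) + (-50 + 57))*82 = (2*2 + (-50 + 57))*82 = (4 + 7)*82 = 11*82 = 902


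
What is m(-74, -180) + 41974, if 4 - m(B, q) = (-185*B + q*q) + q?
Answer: -3932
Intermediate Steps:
m(B, q) = 4 - q - q² + 185*B (m(B, q) = 4 - ((-185*B + q*q) + q) = 4 - ((-185*B + q²) + q) = 4 - ((q² - 185*B) + q) = 4 - (q + q² - 185*B) = 4 + (-q - q² + 185*B) = 4 - q - q² + 185*B)
m(-74, -180) + 41974 = (4 - 1*(-180) - 1*(-180)² + 185*(-74)) + 41974 = (4 + 180 - 1*32400 - 13690) + 41974 = (4 + 180 - 32400 - 13690) + 41974 = -45906 + 41974 = -3932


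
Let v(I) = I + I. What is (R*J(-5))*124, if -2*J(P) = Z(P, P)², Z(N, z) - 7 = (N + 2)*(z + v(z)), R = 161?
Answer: -26991328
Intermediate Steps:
v(I) = 2*I
Z(N, z) = 7 + 3*z*(2 + N) (Z(N, z) = 7 + (N + 2)*(z + 2*z) = 7 + (2 + N)*(3*z) = 7 + 3*z*(2 + N))
J(P) = -(7 + 3*P² + 6*P)²/2 (J(P) = -(7 + 6*P + 3*P*P)²/2 = -(7 + 6*P + 3*P²)²/2 = -(7 + 3*P² + 6*P)²/2)
(R*J(-5))*124 = (161*(-(7 + 3*(-5)² + 6*(-5))²/2))*124 = (161*(-(7 + 3*25 - 30)²/2))*124 = (161*(-(7 + 75 - 30)²/2))*124 = (161*(-½*52²))*124 = (161*(-½*2704))*124 = (161*(-1352))*124 = -217672*124 = -26991328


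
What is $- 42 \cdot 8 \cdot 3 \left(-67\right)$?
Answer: $67536$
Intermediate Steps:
$- 42 \cdot 8 \cdot 3 \left(-67\right) = \left(-42\right) 24 \left(-67\right) = \left(-1008\right) \left(-67\right) = 67536$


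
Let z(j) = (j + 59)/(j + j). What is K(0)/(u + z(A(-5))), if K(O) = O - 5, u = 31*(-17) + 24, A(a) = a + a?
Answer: 100/10109 ≈ 0.0098922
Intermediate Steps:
A(a) = 2*a
u = -503 (u = -527 + 24 = -503)
z(j) = (59 + j)/(2*j) (z(j) = (59 + j)/((2*j)) = (59 + j)*(1/(2*j)) = (59 + j)/(2*j))
K(O) = -5 + O
K(0)/(u + z(A(-5))) = (-5 + 0)/(-503 + (59 + 2*(-5))/(2*((2*(-5))))) = -5/(-503 + (½)*(59 - 10)/(-10)) = -5/(-503 + (½)*(-⅒)*49) = -5/(-503 - 49/20) = -5/(-10109/20) = -20/10109*(-5) = 100/10109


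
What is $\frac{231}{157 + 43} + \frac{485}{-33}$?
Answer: $- \frac{89377}{6600} \approx -13.542$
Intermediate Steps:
$\frac{231}{157 + 43} + \frac{485}{-33} = \frac{231}{200} + 485 \left(- \frac{1}{33}\right) = 231 \cdot \frac{1}{200} - \frac{485}{33} = \frac{231}{200} - \frac{485}{33} = - \frac{89377}{6600}$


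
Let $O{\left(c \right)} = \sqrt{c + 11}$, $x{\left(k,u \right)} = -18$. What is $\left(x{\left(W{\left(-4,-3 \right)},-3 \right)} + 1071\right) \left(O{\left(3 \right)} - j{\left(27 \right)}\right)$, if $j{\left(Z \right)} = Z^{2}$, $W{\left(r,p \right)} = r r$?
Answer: $-767637 + 1053 \sqrt{14} \approx -7.637 \cdot 10^{5}$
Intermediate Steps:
$W{\left(r,p \right)} = r^{2}$
$O{\left(c \right)} = \sqrt{11 + c}$
$\left(x{\left(W{\left(-4,-3 \right)},-3 \right)} + 1071\right) \left(O{\left(3 \right)} - j{\left(27 \right)}\right) = \left(-18 + 1071\right) \left(\sqrt{11 + 3} - 27^{2}\right) = 1053 \left(\sqrt{14} - 729\right) = 1053 \left(-729 + \sqrt{14}\right) = -767637 + 1053 \sqrt{14}$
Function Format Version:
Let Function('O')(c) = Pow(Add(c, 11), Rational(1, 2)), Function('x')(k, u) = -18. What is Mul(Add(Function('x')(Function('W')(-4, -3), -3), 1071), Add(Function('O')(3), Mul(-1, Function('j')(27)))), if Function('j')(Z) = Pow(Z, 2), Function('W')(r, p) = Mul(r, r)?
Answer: Add(-767637, Mul(1053, Pow(14, Rational(1, 2)))) ≈ -7.6370e+5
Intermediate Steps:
Function('W')(r, p) = Pow(r, 2)
Function('O')(c) = Pow(Add(11, c), Rational(1, 2))
Mul(Add(Function('x')(Function('W')(-4, -3), -3), 1071), Add(Function('O')(3), Mul(-1, Function('j')(27)))) = Mul(Add(-18, 1071), Add(Pow(Add(11, 3), Rational(1, 2)), Mul(-1, Pow(27, 2)))) = Mul(1053, Add(Pow(14, Rational(1, 2)), Mul(-1, 729))) = Mul(1053, Add(Pow(14, Rational(1, 2)), -729)) = Mul(1053, Add(-729, Pow(14, Rational(1, 2)))) = Add(-767637, Mul(1053, Pow(14, Rational(1, 2))))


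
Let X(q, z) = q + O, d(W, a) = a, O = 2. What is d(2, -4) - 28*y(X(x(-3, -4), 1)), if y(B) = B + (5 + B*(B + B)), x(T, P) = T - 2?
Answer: -564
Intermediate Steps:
x(T, P) = -2 + T
X(q, z) = 2 + q (X(q, z) = q + 2 = 2 + q)
y(B) = 5 + B + 2*B**2 (y(B) = B + (5 + B*(2*B)) = B + (5 + 2*B**2) = 5 + B + 2*B**2)
d(2, -4) - 28*y(X(x(-3, -4), 1)) = -4 - 28*(5 + (2 + (-2 - 3)) + 2*(2 + (-2 - 3))**2) = -4 - 28*(5 + (2 - 5) + 2*(2 - 5)**2) = -4 - 28*(5 - 3 + 2*(-3)**2) = -4 - 28*(5 - 3 + 2*9) = -4 - 28*(5 - 3 + 18) = -4 - 28*20 = -4 - 560 = -564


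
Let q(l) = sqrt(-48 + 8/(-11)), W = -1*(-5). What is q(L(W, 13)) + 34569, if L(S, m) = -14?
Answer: 34569 + 2*I*sqrt(1474)/11 ≈ 34569.0 + 6.9805*I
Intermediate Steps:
W = 5
q(l) = 2*I*sqrt(1474)/11 (q(l) = sqrt(-48 + 8*(-1/11)) = sqrt(-48 - 8/11) = sqrt(-536/11) = 2*I*sqrt(1474)/11)
q(L(W, 13)) + 34569 = 2*I*sqrt(1474)/11 + 34569 = 34569 + 2*I*sqrt(1474)/11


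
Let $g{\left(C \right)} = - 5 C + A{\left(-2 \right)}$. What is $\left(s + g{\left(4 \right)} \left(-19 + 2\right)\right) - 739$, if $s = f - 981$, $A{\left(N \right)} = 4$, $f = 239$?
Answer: $-1209$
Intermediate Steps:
$g{\left(C \right)} = 4 - 5 C$ ($g{\left(C \right)} = - 5 C + 4 = 4 - 5 C$)
$s = -742$ ($s = 239 - 981 = -742$)
$\left(s + g{\left(4 \right)} \left(-19 + 2\right)\right) - 739 = \left(-742 + \left(4 - 20\right) \left(-19 + 2\right)\right) - 739 = \left(-742 + \left(4 - 20\right) \left(-17\right)\right) - 739 = \left(-742 - -272\right) - 739 = \left(-742 + 272\right) - 739 = -470 - 739 = -1209$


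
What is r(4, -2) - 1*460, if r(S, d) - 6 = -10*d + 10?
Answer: -424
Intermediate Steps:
r(S, d) = 16 - 10*d (r(S, d) = 6 + (-10*d + 10) = 6 + (10 - 10*d) = 16 - 10*d)
r(4, -2) - 1*460 = (16 - 10*(-2)) - 1*460 = (16 + 20) - 460 = 36 - 460 = -424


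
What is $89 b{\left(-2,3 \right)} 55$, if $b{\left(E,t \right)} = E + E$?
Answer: $-19580$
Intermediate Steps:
$b{\left(E,t \right)} = 2 E$
$89 b{\left(-2,3 \right)} 55 = 89 \cdot 2 \left(-2\right) 55 = 89 \left(-4\right) 55 = \left(-356\right) 55 = -19580$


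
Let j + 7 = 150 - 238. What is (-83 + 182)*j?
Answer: -9405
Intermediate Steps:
j = -95 (j = -7 + (150 - 238) = -7 - 88 = -95)
(-83 + 182)*j = (-83 + 182)*(-95) = 99*(-95) = -9405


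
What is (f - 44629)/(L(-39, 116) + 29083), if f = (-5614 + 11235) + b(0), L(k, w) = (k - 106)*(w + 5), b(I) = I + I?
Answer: -19504/5769 ≈ -3.3808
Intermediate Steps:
b(I) = 2*I
L(k, w) = (-106 + k)*(5 + w)
f = 5621 (f = (-5614 + 11235) + 2*0 = 5621 + 0 = 5621)
(f - 44629)/(L(-39, 116) + 29083) = (5621 - 44629)/((-530 - 106*116 + 5*(-39) - 39*116) + 29083) = -39008/((-530 - 12296 - 195 - 4524) + 29083) = -39008/(-17545 + 29083) = -39008/11538 = -39008*1/11538 = -19504/5769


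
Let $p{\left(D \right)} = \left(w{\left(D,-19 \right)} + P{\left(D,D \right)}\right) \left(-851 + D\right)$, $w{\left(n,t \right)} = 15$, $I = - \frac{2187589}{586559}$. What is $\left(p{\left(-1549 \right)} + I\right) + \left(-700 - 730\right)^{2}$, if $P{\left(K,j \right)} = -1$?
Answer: $\frac{1179743929111}{586559} \approx 2.0113 \cdot 10^{6}$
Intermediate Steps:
$I = - \frac{2187589}{586559}$ ($I = \left(-2187589\right) \frac{1}{586559} = - \frac{2187589}{586559} \approx -3.7295$)
$p{\left(D \right)} = -11914 + 14 D$ ($p{\left(D \right)} = \left(15 - 1\right) \left(-851 + D\right) = 14 \left(-851 + D\right) = -11914 + 14 D$)
$\left(p{\left(-1549 \right)} + I\right) + \left(-700 - 730\right)^{2} = \left(\left(-11914 + 14 \left(-1549\right)\right) - \frac{2187589}{586559}\right) + \left(-700 - 730\right)^{2} = \left(\left(-11914 - 21686\right) - \frac{2187589}{586559}\right) + \left(-1430\right)^{2} = \left(-33600 - \frac{2187589}{586559}\right) + 2044900 = - \frac{19710569989}{586559} + 2044900 = \frac{1179743929111}{586559}$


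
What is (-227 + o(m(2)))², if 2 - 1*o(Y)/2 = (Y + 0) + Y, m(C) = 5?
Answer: 59049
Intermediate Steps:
o(Y) = 4 - 4*Y (o(Y) = 4 - 2*((Y + 0) + Y) = 4 - 2*(Y + Y) = 4 - 4*Y)
(-227 + o(m(2)))² = (-227 + (4 - 4*5))² = (-227 + (4 - 20))² = (-227 - 16)² = (-243)² = 59049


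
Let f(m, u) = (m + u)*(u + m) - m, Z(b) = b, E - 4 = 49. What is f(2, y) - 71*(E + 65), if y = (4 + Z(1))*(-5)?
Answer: -7851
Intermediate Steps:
E = 53 (E = 4 + 49 = 53)
y = -25 (y = (4 + 1)*(-5) = 5*(-5) = -25)
f(m, u) = (m + u)**2 - m (f(m, u) = (m + u)*(m + u) - m = (m + u)**2 - m)
f(2, y) - 71*(E + 65) = ((2 - 25)**2 - 1*2) - 71*(53 + 65) = ((-23)**2 - 2) - 71*118 = (529 - 2) - 8378 = 527 - 8378 = -7851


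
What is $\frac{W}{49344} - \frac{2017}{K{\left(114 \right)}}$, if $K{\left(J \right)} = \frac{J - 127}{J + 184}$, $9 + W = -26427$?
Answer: $\frac{2471554753}{53456} \approx 46235.0$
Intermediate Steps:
$W = -26436$ ($W = -9 - 26427 = -26436$)
$K{\left(J \right)} = \frac{-127 + J}{184 + J}$
$\frac{W}{49344} - \frac{2017}{K{\left(114 \right)}} = - \frac{26436}{49344} - \frac{2017}{\frac{1}{184 + 114} \left(-127 + 114\right)} = \left(-26436\right) \frac{1}{49344} - \frac{2017}{\frac{1}{298} \left(-13\right)} = - \frac{2203}{4112} - \frac{2017}{\frac{1}{298} \left(-13\right)} = - \frac{2203}{4112} - \frac{2017}{- \frac{13}{298}} = - \frac{2203}{4112} - - \frac{601066}{13} = - \frac{2203}{4112} + \frac{601066}{13} = \frac{2471554753}{53456}$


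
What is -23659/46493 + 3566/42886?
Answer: -424422918/996949399 ≈ -0.42572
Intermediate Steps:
-23659/46493 + 3566/42886 = -23659*1/46493 + 3566*(1/42886) = -23659/46493 + 1783/21443 = -424422918/996949399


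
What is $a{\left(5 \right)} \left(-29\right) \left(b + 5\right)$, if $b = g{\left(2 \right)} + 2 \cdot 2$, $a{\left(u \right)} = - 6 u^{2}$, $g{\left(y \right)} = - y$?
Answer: $30450$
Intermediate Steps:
$b = 2$ ($b = \left(-1\right) 2 + 2 \cdot 2 = -2 + 4 = 2$)
$a{\left(5 \right)} \left(-29\right) \left(b + 5\right) = - 6 \cdot 5^{2} \left(-29\right) \left(2 + 5\right) = \left(-6\right) 25 \left(-29\right) 7 = \left(-150\right) \left(-29\right) 7 = 4350 \cdot 7 = 30450$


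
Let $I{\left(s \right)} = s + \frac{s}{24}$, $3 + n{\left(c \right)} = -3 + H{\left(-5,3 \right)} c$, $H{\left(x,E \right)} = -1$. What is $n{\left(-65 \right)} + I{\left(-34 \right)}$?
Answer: $\frac{283}{12} \approx 23.583$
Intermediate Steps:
$n{\left(c \right)} = -6 - c$ ($n{\left(c \right)} = -3 - \left(3 + c\right) = -6 - c$)
$I{\left(s \right)} = \frac{25 s}{24}$ ($I{\left(s \right)} = s + s \frac{1}{24} = s + \frac{s}{24} = \frac{25 s}{24}$)
$n{\left(-65 \right)} + I{\left(-34 \right)} = \left(-6 - -65\right) + \frac{25}{24} \left(-34\right) = \left(-6 + 65\right) - \frac{425}{12} = 59 - \frac{425}{12} = \frac{283}{12}$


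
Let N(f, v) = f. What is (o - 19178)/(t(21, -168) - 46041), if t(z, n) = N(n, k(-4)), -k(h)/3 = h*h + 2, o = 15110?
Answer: 1356/15403 ≈ 0.088035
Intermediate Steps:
k(h) = -6 - 3*h**2 (k(h) = -3*(h*h + 2) = -3*(h**2 + 2) = -3*(2 + h**2) = -6 - 3*h**2)
t(z, n) = n
(o - 19178)/(t(21, -168) - 46041) = (15110 - 19178)/(-168 - 46041) = -4068/(-46209) = -4068*(-1/46209) = 1356/15403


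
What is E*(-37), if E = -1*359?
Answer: 13283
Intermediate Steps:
E = -359
E*(-37) = -359*(-37) = 13283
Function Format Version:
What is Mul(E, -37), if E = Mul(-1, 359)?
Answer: 13283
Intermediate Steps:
E = -359
Mul(E, -37) = Mul(-359, -37) = 13283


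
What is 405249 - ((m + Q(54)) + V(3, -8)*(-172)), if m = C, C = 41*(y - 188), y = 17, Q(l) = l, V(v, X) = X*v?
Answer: 408078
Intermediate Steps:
C = -7011 (C = 41*(17 - 188) = 41*(-171) = -7011)
m = -7011
405249 - ((m + Q(54)) + V(3, -8)*(-172)) = 405249 - ((-7011 + 54) - 8*3*(-172)) = 405249 - (-6957 - 24*(-172)) = 405249 - (-6957 + 4128) = 405249 - 1*(-2829) = 405249 + 2829 = 408078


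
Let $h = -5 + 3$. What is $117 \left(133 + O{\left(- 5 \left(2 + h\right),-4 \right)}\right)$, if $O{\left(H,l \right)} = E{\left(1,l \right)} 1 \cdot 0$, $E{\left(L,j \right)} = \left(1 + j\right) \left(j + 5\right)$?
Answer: $15561$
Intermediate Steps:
$h = -2$
$E{\left(L,j \right)} = \left(1 + j\right) \left(5 + j\right)$
$O{\left(H,l \right)} = 0$ ($O{\left(H,l \right)} = \left(5 + l^{2} + 6 l\right) 1 \cdot 0 = \left(5 + l^{2} + 6 l\right) 0 = 0$)
$117 \left(133 + O{\left(- 5 \left(2 + h\right),-4 \right)}\right) = 117 \left(133 + 0\right) = 117 \cdot 133 = 15561$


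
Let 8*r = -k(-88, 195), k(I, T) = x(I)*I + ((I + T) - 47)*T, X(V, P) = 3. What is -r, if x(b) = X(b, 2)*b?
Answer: 8733/2 ≈ 4366.5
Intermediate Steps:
x(b) = 3*b
k(I, T) = 3*I² + T*(-47 + I + T) (k(I, T) = (3*I)*I + ((I + T) - 47)*T = 3*I² + (-47 + I + T)*T = 3*I² + T*(-47 + I + T))
r = -8733/2 (r = (-(195² - 47*195 + 3*(-88)² - 88*195))/8 = (-(38025 - 9165 + 3*7744 - 17160))/8 = (-(38025 - 9165 + 23232 - 17160))/8 = (-1*34932)/8 = (⅛)*(-34932) = -8733/2 ≈ -4366.5)
-r = -1*(-8733/2) = 8733/2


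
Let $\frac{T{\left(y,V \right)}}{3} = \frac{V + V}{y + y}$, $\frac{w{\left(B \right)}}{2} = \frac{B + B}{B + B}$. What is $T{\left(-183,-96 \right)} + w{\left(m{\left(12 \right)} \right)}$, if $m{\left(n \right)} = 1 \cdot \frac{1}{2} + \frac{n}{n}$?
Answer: $\frac{218}{61} \approx 3.5738$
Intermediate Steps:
$m{\left(n \right)} = \frac{3}{2}$ ($m{\left(n \right)} = 1 \cdot \frac{1}{2} + 1 = \frac{1}{2} + 1 = \frac{3}{2}$)
$w{\left(B \right)} = 2$ ($w{\left(B \right)} = 2 \frac{B + B}{B + B} = 2 \frac{2 B}{2 B} = 2 \cdot 2 B \frac{1}{2 B} = 2 \cdot 1 = 2$)
$T{\left(y,V \right)} = \frac{3 V}{y}$ ($T{\left(y,V \right)} = 3 \frac{V + V}{y + y} = 3 \frac{2 V}{2 y} = 3 \cdot 2 V \frac{1}{2 y} = 3 \frac{V}{y} = \frac{3 V}{y}$)
$T{\left(-183,-96 \right)} + w{\left(m{\left(12 \right)} \right)} = 3 \left(-96\right) \frac{1}{-183} + 2 = 3 \left(-96\right) \left(- \frac{1}{183}\right) + 2 = \frac{96}{61} + 2 = \frac{218}{61}$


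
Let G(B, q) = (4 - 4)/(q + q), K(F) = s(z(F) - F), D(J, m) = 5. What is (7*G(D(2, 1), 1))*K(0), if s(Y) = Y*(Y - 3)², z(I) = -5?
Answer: 0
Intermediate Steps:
s(Y) = Y*(-3 + Y)²
K(F) = (-8 - F)²*(-5 - F) (K(F) = (-5 - F)*(-3 + (-5 - F))² = (-5 - F)*(-8 - F)² = (-8 - F)²*(-5 - F))
G(B, q) = 0 (G(B, q) = 0/((2*q)) = 0*(1/(2*q)) = 0)
(7*G(D(2, 1), 1))*K(0) = (7*0)*((8 + 0)²*(-5 - 1*0)) = 0*(8²*(-5 + 0)) = 0*(64*(-5)) = 0*(-320) = 0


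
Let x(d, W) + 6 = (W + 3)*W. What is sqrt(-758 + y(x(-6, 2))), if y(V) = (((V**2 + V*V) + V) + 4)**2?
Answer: sqrt(842) ≈ 29.017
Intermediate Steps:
x(d, W) = -6 + W*(3 + W) (x(d, W) = -6 + (W + 3)*W = -6 + (3 + W)*W = -6 + W*(3 + W))
y(V) = (4 + V + 2*V**2)**2 (y(V) = (((V**2 + V**2) + V) + 4)**2 = ((2*V**2 + V) + 4)**2 = ((V + 2*V**2) + 4)**2 = (4 + V + 2*V**2)**2)
sqrt(-758 + y(x(-6, 2))) = sqrt(-758 + (4 + (-6 + 2**2 + 3*2) + 2*(-6 + 2**2 + 3*2)**2)**2) = sqrt(-758 + (4 + (-6 + 4 + 6) + 2*(-6 + 4 + 6)**2)**2) = sqrt(-758 + (4 + 4 + 2*4**2)**2) = sqrt(-758 + (4 + 4 + 2*16)**2) = sqrt(-758 + (4 + 4 + 32)**2) = sqrt(-758 + 40**2) = sqrt(-758 + 1600) = sqrt(842)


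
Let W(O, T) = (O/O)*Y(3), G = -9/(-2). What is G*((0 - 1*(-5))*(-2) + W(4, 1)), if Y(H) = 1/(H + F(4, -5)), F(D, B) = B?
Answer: -189/4 ≈ -47.250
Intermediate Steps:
G = 9/2 (G = -9*(-1/2) = 9/2 ≈ 4.5000)
Y(H) = 1/(-5 + H) (Y(H) = 1/(H - 5) = 1/(-5 + H))
W(O, T) = -1/2 (W(O, T) = (O/O)/(-5 + 3) = 1/(-2) = 1*(-1/2) = -1/2)
G*((0 - 1*(-5))*(-2) + W(4, 1)) = 9*((0 - 1*(-5))*(-2) - 1/2)/2 = 9*((0 + 5)*(-2) - 1/2)/2 = 9*(5*(-2) - 1/2)/2 = 9*(-10 - 1/2)/2 = (9/2)*(-21/2) = -189/4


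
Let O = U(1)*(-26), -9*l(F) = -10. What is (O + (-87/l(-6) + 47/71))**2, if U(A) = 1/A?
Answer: 5414457889/504100 ≈ 10741.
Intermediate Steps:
l(F) = 10/9 (l(F) = -1/9*(-10) = 10/9)
O = -26 (O = -26/1 = 1*(-26) = -26)
(O + (-87/l(-6) + 47/71))**2 = (-26 + (-87/10/9 + 47/71))**2 = (-26 + (-87*9/10 + 47*(1/71)))**2 = (-26 + (-783/10 + 47/71))**2 = (-26 - 55123/710)**2 = (-73583/710)**2 = 5414457889/504100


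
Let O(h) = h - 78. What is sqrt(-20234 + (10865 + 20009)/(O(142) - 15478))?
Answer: 5*I*sqrt(48079001985)/7707 ≈ 142.25*I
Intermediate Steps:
O(h) = -78 + h
sqrt(-20234 + (10865 + 20009)/(O(142) - 15478)) = sqrt(-20234 + (10865 + 20009)/((-78 + 142) - 15478)) = sqrt(-20234 + 30874/(64 - 15478)) = sqrt(-20234 + 30874/(-15414)) = sqrt(-20234 + 30874*(-1/15414)) = sqrt(-20234 - 15437/7707) = sqrt(-155958875/7707) = 5*I*sqrt(48079001985)/7707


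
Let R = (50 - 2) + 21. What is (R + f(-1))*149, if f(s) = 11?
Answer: 11920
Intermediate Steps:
R = 69 (R = 48 + 21 = 69)
(R + f(-1))*149 = (69 + 11)*149 = 80*149 = 11920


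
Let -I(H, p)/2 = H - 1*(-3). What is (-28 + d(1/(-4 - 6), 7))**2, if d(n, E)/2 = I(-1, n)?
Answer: 1296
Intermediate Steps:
I(H, p) = -6 - 2*H (I(H, p) = -2*(H - 1*(-3)) = -2*(H + 3) = -2*(3 + H) = -6 - 2*H)
d(n, E) = -8 (d(n, E) = 2*(-6 - 2*(-1)) = 2*(-6 + 2) = 2*(-4) = -8)
(-28 + d(1/(-4 - 6), 7))**2 = (-28 - 8)**2 = (-36)**2 = 1296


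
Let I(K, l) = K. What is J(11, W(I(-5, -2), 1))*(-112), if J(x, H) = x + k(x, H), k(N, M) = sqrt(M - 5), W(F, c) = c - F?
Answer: -1344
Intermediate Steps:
k(N, M) = sqrt(-5 + M)
J(x, H) = x + sqrt(-5 + H)
J(11, W(I(-5, -2), 1))*(-112) = (11 + sqrt(-5 + (1 - 1*(-5))))*(-112) = (11 + sqrt(-5 + (1 + 5)))*(-112) = (11 + sqrt(-5 + 6))*(-112) = (11 + sqrt(1))*(-112) = (11 + 1)*(-112) = 12*(-112) = -1344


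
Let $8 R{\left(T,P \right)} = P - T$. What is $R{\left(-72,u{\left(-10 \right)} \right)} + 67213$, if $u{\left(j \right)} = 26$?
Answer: $\frac{268901}{4} \approx 67225.0$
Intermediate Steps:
$R{\left(T,P \right)} = - \frac{T}{8} + \frac{P}{8}$ ($R{\left(T,P \right)} = \frac{P - T}{8} = - \frac{T}{8} + \frac{P}{8}$)
$R{\left(-72,u{\left(-10 \right)} \right)} + 67213 = \left(\left(- \frac{1}{8}\right) \left(-72\right) + \frac{1}{8} \cdot 26\right) + 67213 = \left(9 + \frac{13}{4}\right) + 67213 = \frac{49}{4} + 67213 = \frac{268901}{4}$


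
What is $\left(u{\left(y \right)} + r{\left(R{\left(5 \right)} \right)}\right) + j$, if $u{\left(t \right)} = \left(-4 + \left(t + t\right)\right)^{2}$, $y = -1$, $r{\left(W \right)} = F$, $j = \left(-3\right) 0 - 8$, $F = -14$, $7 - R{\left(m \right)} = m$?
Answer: $14$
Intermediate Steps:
$R{\left(m \right)} = 7 - m$
$j = -8$ ($j = 0 - 8 = -8$)
$r{\left(W \right)} = -14$
$u{\left(t \right)} = \left(-4 + 2 t\right)^{2}$
$\left(u{\left(y \right)} + r{\left(R{\left(5 \right)} \right)}\right) + j = \left(4 \left(-2 - 1\right)^{2} - 14\right) - 8 = \left(4 \left(-3\right)^{2} - 14\right) - 8 = \left(4 \cdot 9 - 14\right) - 8 = \left(36 - 14\right) - 8 = 22 - 8 = 14$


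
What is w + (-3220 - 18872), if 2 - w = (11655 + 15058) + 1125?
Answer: -49928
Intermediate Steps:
w = -27836 (w = 2 - ((11655 + 15058) + 1125) = 2 - (26713 + 1125) = 2 - 1*27838 = 2 - 27838 = -27836)
w + (-3220 - 18872) = -27836 + (-3220 - 18872) = -27836 - 22092 = -49928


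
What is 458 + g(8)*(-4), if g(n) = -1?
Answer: 462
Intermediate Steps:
458 + g(8)*(-4) = 458 - 1*(-4) = 458 + 4 = 462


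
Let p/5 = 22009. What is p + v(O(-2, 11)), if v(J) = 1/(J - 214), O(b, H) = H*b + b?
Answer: 26190709/238 ≈ 1.1005e+5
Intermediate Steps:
O(b, H) = b + H*b
v(J) = 1/(-214 + J)
p = 110045 (p = 5*22009 = 110045)
p + v(O(-2, 11)) = 110045 + 1/(-214 - 2*(1 + 11)) = 110045 + 1/(-214 - 2*12) = 110045 + 1/(-214 - 24) = 110045 + 1/(-238) = 110045 - 1/238 = 26190709/238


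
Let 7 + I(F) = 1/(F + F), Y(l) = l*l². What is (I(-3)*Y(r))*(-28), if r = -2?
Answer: -4816/3 ≈ -1605.3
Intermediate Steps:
Y(l) = l³
I(F) = -7 + 1/(2*F) (I(F) = -7 + 1/(F + F) = -7 + 1/(2*F))
(I(-3)*Y(r))*(-28) = ((-7 + (½)/(-3))*(-2)³)*(-28) = ((-7 + (½)*(-⅓))*(-8))*(-28) = ((-7 - ⅙)*(-8))*(-28) = -43/6*(-8)*(-28) = (172/3)*(-28) = -4816/3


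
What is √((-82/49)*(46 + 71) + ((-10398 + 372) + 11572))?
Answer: 4*√4135/7 ≈ 36.745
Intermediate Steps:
√((-82/49)*(46 + 71) + ((-10398 + 372) + 11572)) = √(-82*1/49*117 + (-10026 + 11572)) = √(-82/49*117 + 1546) = √(-9594/49 + 1546) = √(66160/49) = 4*√4135/7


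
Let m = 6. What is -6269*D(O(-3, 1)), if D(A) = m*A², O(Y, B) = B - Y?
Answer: -601824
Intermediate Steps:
D(A) = 6*A²
-6269*D(O(-3, 1)) = -37614*(1 - 1*(-3))² = -37614*(1 + 3)² = -37614*4² = -37614*16 = -6269*96 = -601824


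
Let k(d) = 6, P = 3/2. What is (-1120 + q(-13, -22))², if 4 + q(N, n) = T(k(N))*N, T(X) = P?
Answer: 5230369/4 ≈ 1.3076e+6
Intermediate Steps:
P = 3/2 (P = 3*(½) = 3/2 ≈ 1.5000)
T(X) = 3/2
q(N, n) = -4 + 3*N/2
(-1120 + q(-13, -22))² = (-1120 + (-4 + (3/2)*(-13)))² = (-1120 + (-4 - 39/2))² = (-1120 - 47/2)² = (-2287/2)² = 5230369/4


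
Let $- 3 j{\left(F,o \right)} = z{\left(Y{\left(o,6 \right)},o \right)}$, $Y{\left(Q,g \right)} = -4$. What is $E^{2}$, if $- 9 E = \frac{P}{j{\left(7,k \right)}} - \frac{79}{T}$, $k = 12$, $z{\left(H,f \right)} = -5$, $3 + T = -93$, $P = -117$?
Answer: $\frac{1108956601}{18662400} \approx 59.422$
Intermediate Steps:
$T = -96$ ($T = -3 - 93 = -96$)
$j{\left(F,o \right)} = \frac{5}{3}$ ($j{\left(F,o \right)} = \left(- \frac{1}{3}\right) \left(-5\right) = \frac{5}{3}$)
$E = \frac{33301}{4320}$ ($E = - \frac{- \frac{117}{\frac{5}{3}} - \frac{79}{-96}}{9} = - \frac{\left(-117\right) \frac{3}{5} - - \frac{79}{96}}{9} = - \frac{- \frac{351}{5} + \frac{79}{96}}{9} = \left(- \frac{1}{9}\right) \left(- \frac{33301}{480}\right) = \frac{33301}{4320} \approx 7.7086$)
$E^{2} = \left(\frac{33301}{4320}\right)^{2} = \frac{1108956601}{18662400}$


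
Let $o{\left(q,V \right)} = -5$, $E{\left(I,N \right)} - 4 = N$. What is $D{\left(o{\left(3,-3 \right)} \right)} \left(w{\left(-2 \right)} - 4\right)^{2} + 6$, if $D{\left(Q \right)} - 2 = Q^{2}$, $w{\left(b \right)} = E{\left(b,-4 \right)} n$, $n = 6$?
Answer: $438$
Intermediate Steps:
$E{\left(I,N \right)} = 4 + N$
$w{\left(b \right)} = 0$ ($w{\left(b \right)} = \left(4 - 4\right) 6 = 0 \cdot 6 = 0$)
$D{\left(Q \right)} = 2 + Q^{2}$
$D{\left(o{\left(3,-3 \right)} \right)} \left(w{\left(-2 \right)} - 4\right)^{2} + 6 = \left(2 + \left(-5\right)^{2}\right) \left(0 - 4\right)^{2} + 6 = \left(2 + 25\right) \left(-4\right)^{2} + 6 = 27 \cdot 16 + 6 = 432 + 6 = 438$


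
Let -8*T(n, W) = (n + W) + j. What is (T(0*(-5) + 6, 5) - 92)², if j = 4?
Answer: 564001/64 ≈ 8812.5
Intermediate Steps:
T(n, W) = -½ - W/8 - n/8 (T(n, W) = -((n + W) + 4)/8 = -((W + n) + 4)/8 = -(4 + W + n)/8 = -½ - W/8 - n/8)
(T(0*(-5) + 6, 5) - 92)² = ((-½ - ⅛*5 - (0*(-5) + 6)/8) - 92)² = ((-½ - 5/8 - (0 + 6)/8) - 92)² = ((-½ - 5/8 - ⅛*6) - 92)² = ((-½ - 5/8 - ¾) - 92)² = (-15/8 - 92)² = (-751/8)² = 564001/64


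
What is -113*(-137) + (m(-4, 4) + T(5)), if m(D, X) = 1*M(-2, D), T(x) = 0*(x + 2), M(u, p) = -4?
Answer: 15477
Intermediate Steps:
T(x) = 0 (T(x) = 0*(2 + x) = 0)
m(D, X) = -4 (m(D, X) = 1*(-4) = -4)
-113*(-137) + (m(-4, 4) + T(5)) = -113*(-137) + (-4 + 0) = 15481 - 4 = 15477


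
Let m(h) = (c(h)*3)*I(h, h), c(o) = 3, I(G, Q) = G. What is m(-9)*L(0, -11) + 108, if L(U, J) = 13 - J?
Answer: -1836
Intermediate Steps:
m(h) = 9*h (m(h) = (3*3)*h = 9*h)
m(-9)*L(0, -11) + 108 = (9*(-9))*(13 - 1*(-11)) + 108 = -81*(13 + 11) + 108 = -81*24 + 108 = -1944 + 108 = -1836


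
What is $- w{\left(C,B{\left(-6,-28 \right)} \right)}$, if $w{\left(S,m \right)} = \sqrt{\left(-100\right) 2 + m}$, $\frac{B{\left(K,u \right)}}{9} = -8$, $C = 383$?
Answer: $- 4 i \sqrt{17} \approx - 16.492 i$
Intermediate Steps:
$B{\left(K,u \right)} = -72$ ($B{\left(K,u \right)} = 9 \left(-8\right) = -72$)
$w{\left(S,m \right)} = \sqrt{-200 + m}$
$- w{\left(C,B{\left(-6,-28 \right)} \right)} = - \sqrt{-200 - 72} = - \sqrt{-272} = - 4 i \sqrt{17}$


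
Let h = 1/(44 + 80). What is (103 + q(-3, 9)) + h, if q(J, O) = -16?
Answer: 10789/124 ≈ 87.008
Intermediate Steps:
h = 1/124 ≈ 0.0080645
(103 + q(-3, 9)) + h = (103 - 16) + 1/124 = 87 + 1/124 = 10789/124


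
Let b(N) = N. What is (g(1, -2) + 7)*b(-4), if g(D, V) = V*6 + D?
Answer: 16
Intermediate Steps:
g(D, V) = D + 6*V (g(D, V) = 6*V + D = D + 6*V)
(g(1, -2) + 7)*b(-4) = ((1 + 6*(-2)) + 7)*(-4) = ((1 - 12) + 7)*(-4) = (-11 + 7)*(-4) = -4*(-4) = 16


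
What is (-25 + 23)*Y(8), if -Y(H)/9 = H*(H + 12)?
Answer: 2880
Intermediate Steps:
Y(H) = -9*H*(12 + H) (Y(H) = -9*H*(H + 12) = -9*H*(12 + H))
(-25 + 23)*Y(8) = (-25 + 23)*(-9*8*(12 + 8)) = -(-18)*8*20 = -2*(-1440) = 2880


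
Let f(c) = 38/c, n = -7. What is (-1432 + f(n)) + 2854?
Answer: 9916/7 ≈ 1416.6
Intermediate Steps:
(-1432 + f(n)) + 2854 = (-1432 + 38/(-7)) + 2854 = (-1432 + 38*(-⅐)) + 2854 = (-1432 - 38/7) + 2854 = -10062/7 + 2854 = 9916/7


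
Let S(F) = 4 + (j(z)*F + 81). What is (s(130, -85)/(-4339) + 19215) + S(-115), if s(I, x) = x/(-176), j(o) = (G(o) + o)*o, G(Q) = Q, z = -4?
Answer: 11928431595/763664 ≈ 15620.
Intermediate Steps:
j(o) = 2*o² (j(o) = (o + o)*o = (2*o)*o = 2*o²)
s(I, x) = -x/176 (s(I, x) = x*(-1/176) = -x/176)
S(F) = 85 + 32*F (S(F) = 4 + ((2*(-4)²)*F + 81) = 4 + ((2*16)*F + 81) = 4 + (32*F + 81) = 4 + (81 + 32*F) = 85 + 32*F)
(s(130, -85)/(-4339) + 19215) + S(-115) = (-1/176*(-85)/(-4339) + 19215) + (85 + 32*(-115)) = ((85/176)*(-1/4339) + 19215) + (85 - 3680) = (-85/763664 + 19215) - 3595 = 14673803675/763664 - 3595 = 11928431595/763664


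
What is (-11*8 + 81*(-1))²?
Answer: 28561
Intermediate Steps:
(-11*8 + 81*(-1))² = (-88 - 81)² = (-169)² = 28561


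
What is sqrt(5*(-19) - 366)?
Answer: I*sqrt(461) ≈ 21.471*I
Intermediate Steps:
sqrt(5*(-19) - 366) = sqrt(-95 - 366) = sqrt(-461) = I*sqrt(461)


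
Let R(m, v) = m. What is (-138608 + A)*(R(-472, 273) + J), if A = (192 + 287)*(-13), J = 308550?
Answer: -44620477130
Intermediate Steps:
A = -6227 (A = 479*(-13) = -6227)
(-138608 + A)*(R(-472, 273) + J) = (-138608 - 6227)*(-472 + 308550) = -144835*308078 = -44620477130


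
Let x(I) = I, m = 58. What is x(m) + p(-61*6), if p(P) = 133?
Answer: 191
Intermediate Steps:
x(m) + p(-61*6) = 58 + 133 = 191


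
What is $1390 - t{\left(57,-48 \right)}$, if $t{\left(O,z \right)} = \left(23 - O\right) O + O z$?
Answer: $6064$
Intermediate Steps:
$t{\left(O,z \right)} = O z + O \left(23 - O\right)$ ($t{\left(O,z \right)} = O \left(23 - O\right) + O z = O z + O \left(23 - O\right)$)
$1390 - t{\left(57,-48 \right)} = 1390 - 57 \left(23 - 48 - 57\right) = 1390 - 57 \left(-82\right) = 1390 - -4674 = 1390 + 4674 = 6064$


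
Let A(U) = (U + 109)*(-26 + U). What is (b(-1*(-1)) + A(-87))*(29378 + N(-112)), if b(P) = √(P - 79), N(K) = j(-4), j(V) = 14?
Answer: -73068512 + 29392*I*√78 ≈ -7.3069e+7 + 2.5958e+5*I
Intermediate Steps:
N(K) = 14
b(P) = √(-79 + P)
A(U) = (-26 + U)*(109 + U) (A(U) = (109 + U)*(-26 + U) = (-26 + U)*(109 + U))
(b(-1*(-1)) + A(-87))*(29378 + N(-112)) = (√(-79 - 1*(-1)) + (-2834 + (-87)² + 83*(-87)))*(29378 + 14) = (√(-79 + 1) + (-2834 + 7569 - 7221))*29392 = (√(-78) - 2486)*29392 = (I*√78 - 2486)*29392 = (-2486 + I*√78)*29392 = -73068512 + 29392*I*√78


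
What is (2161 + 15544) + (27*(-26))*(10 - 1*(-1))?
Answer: 9983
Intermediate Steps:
(2161 + 15544) + (27*(-26))*(10 - 1*(-1)) = 17705 - 702*(10 + 1) = 17705 - 702*11 = 17705 - 7722 = 9983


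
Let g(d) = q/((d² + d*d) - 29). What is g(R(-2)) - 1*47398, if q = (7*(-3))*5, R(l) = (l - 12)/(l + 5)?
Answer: -6210083/131 ≈ -47405.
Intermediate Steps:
R(l) = (-12 + l)/(5 + l)
q = -105 (q = -21*5 = -105)
g(d) = -105/(-29 + 2*d²) (g(d) = -105/((d² + d*d) - 29) = -105/((d² + d²) - 29) = -105/(2*d² - 29) = -105/(-29 + 2*d²))
g(R(-2)) - 1*47398 = -105/(-29 + 2*((-12 - 2)/(5 - 2))²) - 1*47398 = -105/(-29 + 2*(-14/3)²) - 47398 = -105/(-29 + 2*(196/9)) - 47398 = -105/(-29 + 392/9) - 47398 = -105/131/9 - 47398 = -105*9/131 - 47398 = -945/131 - 47398 = -6210083/131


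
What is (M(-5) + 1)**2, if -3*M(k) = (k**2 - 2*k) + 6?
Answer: 1444/9 ≈ 160.44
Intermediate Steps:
M(k) = -2 - k**2/3 + 2*k/3 (M(k) = -((k**2 - 2*k) + 6)/3 = -(6 + k**2 - 2*k)/3 = -2 - k**2/3 + 2*k/3)
(M(-5) + 1)**2 = ((-2 - 1/3*(-5)**2 + (2/3)*(-5)) + 1)**2 = ((-2 - 1/3*25 - 10/3) + 1)**2 = ((-2 - 25/3 - 10/3) + 1)**2 = (-41/3 + 1)**2 = (-38/3)**2 = 1444/9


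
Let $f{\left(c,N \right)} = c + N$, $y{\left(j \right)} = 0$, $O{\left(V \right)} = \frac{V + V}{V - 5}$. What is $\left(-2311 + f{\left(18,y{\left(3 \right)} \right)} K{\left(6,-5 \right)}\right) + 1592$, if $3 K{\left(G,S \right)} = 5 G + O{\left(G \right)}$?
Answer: $-467$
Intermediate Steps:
$O{\left(V \right)} = \frac{2 V}{-5 + V}$
$f{\left(c,N \right)} = N + c$
$K{\left(G,S \right)} = \frac{5 G}{3} + \frac{2 G}{3 \left(-5 + G\right)}$ ($K{\left(G,S \right)} = \frac{5 G + \frac{2 G}{-5 + G}}{3} = \frac{5 G}{3} + \frac{2 G}{3 \left(-5 + G\right)}$)
$\left(-2311 + f{\left(18,y{\left(3 \right)} \right)} K{\left(6,-5 \right)}\right) + 1592 = \left(-2311 + \left(0 + 18\right) \frac{1}{3} \cdot 6 \frac{1}{-5 + 6} \left(-23 + 5 \cdot 6\right)\right) + 1592 = \left(-2311 + 18 \cdot \frac{1}{3} \cdot 6 \cdot 1^{-1} \left(-23 + 30\right)\right) + 1592 = \left(-2311 + 18 \cdot \frac{1}{3} \cdot 6 \cdot 1 \cdot 7\right) + 1592 = \left(-2311 + 18 \cdot 14\right) + 1592 = \left(-2311 + 252\right) + 1592 = -2059 + 1592 = -467$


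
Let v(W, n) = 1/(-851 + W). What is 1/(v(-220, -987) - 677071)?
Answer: -1071/725143042 ≈ -1.4770e-6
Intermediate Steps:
1/(v(-220, -987) - 677071) = 1/(1/(-851 - 220) - 677071) = 1/(1/(-1071) - 677071) = 1/(-1/1071 - 677071) = 1/(-725143042/1071) = -1071/725143042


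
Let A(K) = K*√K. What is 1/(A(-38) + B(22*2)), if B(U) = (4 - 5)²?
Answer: I/(I + 38*√38) ≈ 1.8224e-5 + 0.0042689*I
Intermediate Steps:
A(K) = K^(3/2)
B(U) = 1 (B(U) = (-1)² = 1)
1/(A(-38) + B(22*2)) = 1/((-38)^(3/2) + 1) = 1/(-38*I*√38 + 1) = 1/(1 - 38*I*√38)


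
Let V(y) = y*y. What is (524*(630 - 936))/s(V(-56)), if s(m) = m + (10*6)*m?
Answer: -20043/23912 ≈ -0.83820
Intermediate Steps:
V(y) = y²
s(m) = 61*m (s(m) = m + 60*m = 61*m)
(524*(630 - 936))/s(V(-56)) = (524*(630 - 936))/((61*(-56)²)) = (524*(-306))/((61*3136)) = -160344/191296 = -160344*1/191296 = -20043/23912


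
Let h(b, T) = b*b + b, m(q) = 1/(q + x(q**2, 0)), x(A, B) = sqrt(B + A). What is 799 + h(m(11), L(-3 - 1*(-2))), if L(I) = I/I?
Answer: 386739/484 ≈ 799.05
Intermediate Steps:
x(A, B) = sqrt(A + B)
L(I) = 1
m(q) = 1/(q + sqrt(q**2)) (m(q) = 1/(q + sqrt(q**2 + 0)) = 1/(q + sqrt(q**2)))
h(b, T) = b + b**2 (h(b, T) = b**2 + b = b + b**2)
799 + h(m(11), L(-3 - 1*(-2))) = 799 + (1 + 1/(11 + sqrt(11**2)))/(11 + sqrt(11**2)) = 799 + (1 + 1/(11 + sqrt(121)))/(11 + sqrt(121)) = 799 + (1 + 1/(11 + 11))/(11 + 11) = 799 + (1 + 1/22)/22 = 799 + (1/22)*(23/22) = 799 + 23/484 = 386739/484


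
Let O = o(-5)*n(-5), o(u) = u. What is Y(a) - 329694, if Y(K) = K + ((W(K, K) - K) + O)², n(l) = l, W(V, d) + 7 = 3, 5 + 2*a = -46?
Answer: -1310229/4 ≈ -3.2756e+5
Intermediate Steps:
a = -51/2 (a = -5/2 + (½)*(-46) = -5/2 - 23 = -51/2 ≈ -25.500)
W(V, d) = -4 (W(V, d) = -7 + 3 = -4)
O = 25 (O = -5*(-5) = 25)
Y(K) = K + (21 - K)² (Y(K) = K + ((-4 - K) + 25)² = K + (21 - K)²)
Y(a) - 329694 = (-51/2 + (-21 - 51/2)²) - 329694 = (-51/2 + (-93/2)²) - 329694 = (-51/2 + 8649/4) - 329694 = 8547/4 - 329694 = -1310229/4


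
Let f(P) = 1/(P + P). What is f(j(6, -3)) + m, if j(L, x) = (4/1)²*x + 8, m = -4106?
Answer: -328481/80 ≈ -4106.0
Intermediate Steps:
j(L, x) = 8 + 16*x (j(L, x) = (4*1)²*x + 8 = 4²*x + 8 = 16*x + 8 = 8 + 16*x)
f(P) = 1/(2*P)
f(j(6, -3)) + m = 1/(2*(8 + 16*(-3))) - 4106 = 1/(2*(8 - 48)) - 4106 = (½)/(-40) - 4106 = (½)*(-1/40) - 4106 = -1/80 - 4106 = -328481/80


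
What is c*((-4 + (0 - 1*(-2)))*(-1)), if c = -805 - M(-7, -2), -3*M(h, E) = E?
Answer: -4834/3 ≈ -1611.3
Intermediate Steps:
M(h, E) = -E/3
c = -2417/3 (c = -805 - (-1)*(-2)/3 = -805 - 1*2/3 = -805 - 2/3 = -2417/3 ≈ -805.67)
c*((-4 + (0 - 1*(-2)))*(-1)) = -2417*(-4 + (0 - 1*(-2)))*(-1)/3 = -2417*(-4 + (0 + 2))*(-1)/3 = -2417*(-4 + 2)*(-1)/3 = -(-4834)*(-1)/3 = -2417/3*2 = -4834/3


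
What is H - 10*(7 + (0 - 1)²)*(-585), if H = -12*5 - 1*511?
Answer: 46229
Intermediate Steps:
H = -571 (H = -60 - 511 = -571)
H - 10*(7 + (0 - 1)²)*(-585) = -571 - 10*(7 + (0 - 1)²)*(-585) = -571 - 10*(7 + (-1)²)*(-585) = -571 - 10*(7 + 1)*(-585) = -571 - 10*8*(-585) = -571 - 80*(-585) = -571 + 46800 = 46229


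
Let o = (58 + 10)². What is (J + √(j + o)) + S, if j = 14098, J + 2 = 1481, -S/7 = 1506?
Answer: -9063 + √18722 ≈ -8926.2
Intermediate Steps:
S = -10542 (S = -7*1506 = -10542)
J = 1479 (J = -2 + 1481 = 1479)
o = 4624 (o = 68² = 4624)
(J + √(j + o)) + S = (1479 + √(14098 + 4624)) - 10542 = (1479 + √18722) - 10542 = -9063 + √18722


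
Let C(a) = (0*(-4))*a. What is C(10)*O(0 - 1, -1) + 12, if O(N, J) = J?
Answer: 12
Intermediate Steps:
C(a) = 0 (C(a) = 0*a = 0)
C(10)*O(0 - 1, -1) + 12 = 0*(-1) + 12 = 0 + 12 = 12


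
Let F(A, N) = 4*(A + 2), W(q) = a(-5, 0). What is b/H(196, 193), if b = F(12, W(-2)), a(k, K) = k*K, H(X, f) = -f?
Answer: -56/193 ≈ -0.29016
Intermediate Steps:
a(k, K) = K*k
W(q) = 0 (W(q) = 0*(-5) = 0)
F(A, N) = 8 + 4*A (F(A, N) = 4*(2 + A) = 8 + 4*A)
b = 56 (b = 8 + 4*12 = 8 + 48 = 56)
b/H(196, 193) = 56/((-1*193)) = 56/(-193) = 56*(-1/193) = -56/193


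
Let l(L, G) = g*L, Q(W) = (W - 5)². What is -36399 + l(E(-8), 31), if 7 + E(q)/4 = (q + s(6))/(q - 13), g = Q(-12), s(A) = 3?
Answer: -928531/21 ≈ -44216.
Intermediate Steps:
Q(W) = (-5 + W)²
g = 289 (g = (-5 - 12)² = (-17)² = 289)
E(q) = -28 + 4*(3 + q)/(-13 + q) (E(q) = -28 + 4*((q + 3)/(q - 13)) = -28 + 4*((3 + q)/(-13 + q)) = -28 + 4*(3 + q)/(-13 + q))
l(L, G) = 289*L
-36399 + l(E(-8), 31) = -36399 + 289*(8*(47 - 3*(-8))/(-13 - 8)) = -36399 + 289*(8*(47 + 24)/(-21)) = -36399 + 289*(8*(-1/21)*71) = -36399 + 289*(-568/21) = -36399 - 164152/21 = -928531/21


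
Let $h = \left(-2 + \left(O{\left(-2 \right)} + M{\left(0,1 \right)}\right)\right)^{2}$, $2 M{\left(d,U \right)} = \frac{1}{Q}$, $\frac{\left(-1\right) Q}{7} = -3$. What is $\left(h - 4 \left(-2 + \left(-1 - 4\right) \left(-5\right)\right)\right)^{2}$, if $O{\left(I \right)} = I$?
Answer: $\frac{18063091201}{3111696} \approx 5804.9$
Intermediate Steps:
$Q = 21$ ($Q = \left(-7\right) \left(-3\right) = 21$)
$M{\left(d,U \right)} = \frac{1}{42}$ ($M{\left(d,U \right)} = \frac{1}{2 \cdot 21} = \frac{1}{2} \cdot \frac{1}{21} = \frac{1}{42}$)
$h = \frac{27889}{1764}$ ($h = \left(-2 + \left(-2 + \frac{1}{42}\right)\right)^{2} = \left(-2 - \frac{83}{42}\right)^{2} = \left(- \frac{167}{42}\right)^{2} = \frac{27889}{1764} \approx 15.81$)
$\left(h - 4 \left(-2 + \left(-1 - 4\right) \left(-5\right)\right)\right)^{2} = \left(\frac{27889}{1764} - 4 \left(-2 + \left(-1 - 4\right) \left(-5\right)\right)\right)^{2} = \left(\frac{27889}{1764} - 4 \left(-2 - -25\right)\right)^{2} = \left(\frac{27889}{1764} - 4 \left(-2 + 25\right)\right)^{2} = \left(\frac{27889}{1764} - 92\right)^{2} = \left(- \frac{134399}{1764}\right)^{2} = \frac{18063091201}{3111696}$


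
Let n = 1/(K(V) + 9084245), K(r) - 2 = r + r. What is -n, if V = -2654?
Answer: -1/9078939 ≈ -1.1015e-7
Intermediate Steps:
K(r) = 2 + 2*r (K(r) = 2 + (r + r) = 2 + 2*r)
n = 1/9078939 (n = 1/((2 + 2*(-2654)) + 9084245) = 1/((2 - 5308) + 9084245) = 1/(-5306 + 9084245) = 1/9078939 ≈ 1.1015e-7)
-n = -1*1/9078939 = -1/9078939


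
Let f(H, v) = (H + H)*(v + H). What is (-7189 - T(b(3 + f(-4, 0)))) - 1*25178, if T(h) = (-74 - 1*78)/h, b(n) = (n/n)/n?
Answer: -27047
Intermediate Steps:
f(H, v) = 2*H*(H + v) (f(H, v) = (2*H)*(H + v) = 2*H*(H + v))
b(n) = 1/n
T(h) = -152/h (T(h) = (-74 - 78)/h = -152/h)
(-7189 - T(b(3 + f(-4, 0)))) - 1*25178 = (-7189 - (-152)/(1/(3 + 2*(-4)*(-4 + 0)))) - 1*25178 = (-7189 - (-152)/(1/(3 + 2*(-4)*(-4)))) - 25178 = (-7189 - (-152)/(1/(3 + 32))) - 25178 = (-7189 - (-152)/(1/35)) - 25178 = (-7189 - (-152)/1/35) - 25178 = (-7189 - (-152)*35) - 25178 = (-7189 - 1*(-5320)) - 25178 = (-7189 + 5320) - 25178 = -1869 - 25178 = -27047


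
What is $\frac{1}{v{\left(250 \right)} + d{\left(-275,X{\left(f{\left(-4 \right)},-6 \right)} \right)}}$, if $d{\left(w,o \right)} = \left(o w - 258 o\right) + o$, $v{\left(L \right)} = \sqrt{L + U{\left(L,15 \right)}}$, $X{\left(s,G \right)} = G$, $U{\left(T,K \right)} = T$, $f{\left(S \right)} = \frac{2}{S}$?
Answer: $\frac{798}{2547091} - \frac{5 \sqrt{5}}{5094182} \approx 0.0003111$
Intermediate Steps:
$v{\left(L \right)} = \sqrt{2} \sqrt{L}$ ($v{\left(L \right)} = \sqrt{L + L} = \sqrt{2 L} = \sqrt{2} \sqrt{L}$)
$d{\left(w,o \right)} = - 257 o + o w$ ($d{\left(w,o \right)} = \left(- 258 o + o w\right) + o = - 257 o + o w$)
$\frac{1}{v{\left(250 \right)} + d{\left(-275,X{\left(f{\left(-4 \right)},-6 \right)} \right)}} = \frac{1}{\sqrt{2} \sqrt{250} - 6 \left(-257 - 275\right)} = \frac{1}{\sqrt{2} \cdot 5 \sqrt{10} - -3192} = \frac{1}{10 \sqrt{5} + 3192} = \frac{1}{3192 + 10 \sqrt{5}}$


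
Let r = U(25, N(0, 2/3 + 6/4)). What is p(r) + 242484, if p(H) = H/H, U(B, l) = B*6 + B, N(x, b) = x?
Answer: 242485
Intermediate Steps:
U(B, l) = 7*B (U(B, l) = 6*B + B = 7*B)
r = 175 (r = 7*25 = 175)
p(H) = 1
p(r) + 242484 = 1 + 242484 = 242485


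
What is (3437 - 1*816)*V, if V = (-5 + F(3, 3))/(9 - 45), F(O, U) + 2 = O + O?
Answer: 2621/36 ≈ 72.806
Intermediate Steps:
F(O, U) = -2 + 2*O (F(O, U) = -2 + (O + O) = -2 + 2*O)
V = 1/36 (V = (-5 + (-2 + 2*3))/(9 - 45) = (-5 + (-2 + 6))/(-36) = (-5 + 4)*(-1/36) = -1*(-1/36) = 1/36 ≈ 0.027778)
(3437 - 1*816)*V = (3437 - 1*816)*(1/36) = (3437 - 816)*(1/36) = 2621*(1/36) = 2621/36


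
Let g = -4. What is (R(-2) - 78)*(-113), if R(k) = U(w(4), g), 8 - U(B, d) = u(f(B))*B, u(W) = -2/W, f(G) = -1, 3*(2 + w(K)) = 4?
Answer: 23278/3 ≈ 7759.3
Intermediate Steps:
w(K) = -⅔ (w(K) = -2 + (⅓)*4 = -2 + 4/3 = -⅔)
U(B, d) = 8 - 2*B (U(B, d) = 8 - (-2/(-1))*B = 8 - (-2*(-1))*B = 8 - 2*B)
R(k) = 28/3 (R(k) = 8 - 2*(-⅔) = 8 + 4/3 = 28/3)
(R(-2) - 78)*(-113) = (28/3 - 78)*(-113) = -206/3*(-113) = 23278/3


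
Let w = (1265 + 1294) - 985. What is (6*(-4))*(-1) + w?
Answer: 1598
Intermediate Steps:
w = 1574 (w = 2559 - 985 = 1574)
(6*(-4))*(-1) + w = (6*(-4))*(-1) + 1574 = -24*(-1) + 1574 = 24 + 1574 = 1598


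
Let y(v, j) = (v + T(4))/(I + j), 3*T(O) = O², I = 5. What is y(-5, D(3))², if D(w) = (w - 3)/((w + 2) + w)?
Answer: 1/225 ≈ 0.0044444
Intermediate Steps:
T(O) = O²/3
D(w) = (-3 + w)/(2 + 2*w) (D(w) = (-3 + w)/((2 + w) + w) = (-3 + w)/(2 + 2*w))
y(v, j) = (16/3 + v)/(5 + j) (y(v, j) = (v + (⅓)*4²)/(5 + j) = (v + (⅓)*16)/(5 + j) = (v + 16/3)/(5 + j) = (16/3 + v)/(5 + j))
y(-5, D(3))² = ((16/3 - 5)/(5 + (-3 + 3)/(2*(1 + 3))))² = ((⅓)/(5 + (½)*0/4))² = ((⅓)/(5 + (½)*(¼)*0))² = ((⅓)/(5 + 0))² = ((⅓)/5)² = ((⅕)*(⅓))² = (1/15)² = 1/225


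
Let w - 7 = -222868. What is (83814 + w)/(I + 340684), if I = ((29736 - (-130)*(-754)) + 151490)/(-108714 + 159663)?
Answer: -7084305603/17357592322 ≈ -0.40814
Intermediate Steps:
w = -222861 (w = 7 - 222868 = -222861)
I = 83206/50949 (I = ((29736 - 1*98020) + 151490)/50949 = ((29736 - 98020) + 151490)*(1/50949) = (-68284 + 151490)*(1/50949) = 83206*(1/50949) = 83206/50949 ≈ 1.6331)
(83814 + w)/(I + 340684) = (83814 - 222861)/(83206/50949 + 340684) = -139047/17357592322/50949 = -139047*50949/17357592322 = -7084305603/17357592322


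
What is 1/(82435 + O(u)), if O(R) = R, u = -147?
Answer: 1/82288 ≈ 1.2152e-5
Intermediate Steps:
1/(82435 + O(u)) = 1/(82435 - 147) = 1/82288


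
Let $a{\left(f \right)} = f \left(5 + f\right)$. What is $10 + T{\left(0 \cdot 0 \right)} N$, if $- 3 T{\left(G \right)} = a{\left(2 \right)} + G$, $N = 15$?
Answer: $-60$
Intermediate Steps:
$T{\left(G \right)} = - \frac{14}{3} - \frac{G}{3}$ ($T{\left(G \right)} = - \frac{2 \left(5 + 2\right) + G}{3} = - \frac{2 \cdot 7 + G}{3} = - \frac{14 + G}{3} = - \frac{14}{3} - \frac{G}{3}$)
$10 + T{\left(0 \cdot 0 \right)} N = 10 + \left(- \frac{14}{3} - \frac{0 \cdot 0}{3}\right) 15 = 10 + \left(- \frac{14}{3} - 0\right) 15 = 10 + \left(- \frac{14}{3} + 0\right) 15 = 10 - 70 = -60$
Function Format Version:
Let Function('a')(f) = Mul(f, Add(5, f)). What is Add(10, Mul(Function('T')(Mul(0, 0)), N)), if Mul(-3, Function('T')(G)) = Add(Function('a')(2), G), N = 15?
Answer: -60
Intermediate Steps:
Function('T')(G) = Add(Rational(-14, 3), Mul(Rational(-1, 3), G)) (Function('T')(G) = Mul(Rational(-1, 3), Add(Mul(2, Add(5, 2)), G)) = Mul(Rational(-1, 3), Add(Mul(2, 7), G)) = Mul(Rational(-1, 3), Add(14, G)) = Add(Rational(-14, 3), Mul(Rational(-1, 3), G)))
Add(10, Mul(Function('T')(Mul(0, 0)), N)) = Add(10, Mul(Add(Rational(-14, 3), Mul(Rational(-1, 3), Mul(0, 0))), 15)) = Add(10, Mul(Add(Rational(-14, 3), Mul(Rational(-1, 3), 0)), 15)) = Add(10, Mul(Add(Rational(-14, 3), 0), 15)) = Add(10, Mul(Rational(-14, 3), 15)) = Add(10, -70) = -60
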